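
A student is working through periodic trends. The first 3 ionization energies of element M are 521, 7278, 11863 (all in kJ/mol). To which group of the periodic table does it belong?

Look for the largest jump between consecutive ionization energies: IE2/IE1 ≈ 14.0, far larger than any earlier ratio.
That jump marks the point where a core electron is being removed. So the atom has 1 valence electron.
A main-group element with 1 valence electron is in group 1.

Group 1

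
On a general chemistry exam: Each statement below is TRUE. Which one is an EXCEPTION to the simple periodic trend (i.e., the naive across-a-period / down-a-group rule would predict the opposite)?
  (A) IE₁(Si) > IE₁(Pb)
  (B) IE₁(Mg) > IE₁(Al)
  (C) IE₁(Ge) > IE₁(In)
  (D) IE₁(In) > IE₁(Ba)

(B)

The general trend: first ionisation energy increases across a period and decreases down a group.
(A) Si (period 3, group 14) vs Pb (period 6, group 14): the stated order agrees with the simple trend.
(B) Mg (period 3, group 2) vs Al (period 3, group 13): the stated order contradicts the simple trend.
(C) Ge (period 4, group 14) vs In (period 5, group 13): the stated order agrees with the simple trend.
(D) In (period 5, group 13) vs Ba (period 6, group 2): the stated order agrees with the simple trend.
The exception is (B): Al's single 3p electron is easier to remove than one from Mg's filled 3s².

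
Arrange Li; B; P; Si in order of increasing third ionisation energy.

The third ionization energy removes an electron from the +2 ion. For each element: Li²⁺ is already 1 electron into the core; B²⁺ still has 1 valence electron; P²⁺ still has 3 valence electrons; Si²⁺ still has 2 valence electrons.
Breaking into a closed-shell core is much more expensive than removing a leftover valence electron — Li has the largest IE_3 here.
Valence configurations: B²⁺ [He]2s¹, P²⁺ [Ne]3s²3p¹, Si²⁺ [Ne]3s².
P²⁺ loses a lone 3p electron whereas Si²⁺ must break into a filled 3s² pair, so IE_3(Si) > IE_3(P) even though P has the higher nuclear charge.
Approximate IE_3 values (kJ/mol): Li 11815, B 3660, P 2914, Si 3232.
Overall IE_3 order: P < Si < B < Li.

P, Si, B, Li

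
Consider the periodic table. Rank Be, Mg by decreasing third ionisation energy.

Be > Mg

Consider each +2 ion: Be²⁺ is the bare [He] core; Mg²⁺ is the bare [Ne] core.
All of these are removing an electron from a noble-gas core or deeper; the smaller core (lower principal quantum number) is held far more tightly, and within a period the higher nuclear charge binds the same core more tightly.
Approximate IE_3 values (kJ/mol): Be 14849, Mg 7733.
Hence IE_3: Mg < Be.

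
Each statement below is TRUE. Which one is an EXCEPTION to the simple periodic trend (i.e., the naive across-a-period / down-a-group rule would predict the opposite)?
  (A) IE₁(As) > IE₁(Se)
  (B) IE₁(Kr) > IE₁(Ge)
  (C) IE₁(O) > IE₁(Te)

The general trend: first ionisation energy increases across a period and decreases down a group.
(A) As (period 4, group 15) vs Se (period 4, group 16): the stated order contradicts the simple trend.
(B) Kr (period 4, group 18) vs Ge (period 4, group 14): the stated order agrees with the simple trend.
(C) O (period 2, group 16) vs Te (period 5, group 16): the stated order agrees with the simple trend.
The exception is (A): Se (4p⁴) ionizes more easily than half-filled As (4p³).

(A)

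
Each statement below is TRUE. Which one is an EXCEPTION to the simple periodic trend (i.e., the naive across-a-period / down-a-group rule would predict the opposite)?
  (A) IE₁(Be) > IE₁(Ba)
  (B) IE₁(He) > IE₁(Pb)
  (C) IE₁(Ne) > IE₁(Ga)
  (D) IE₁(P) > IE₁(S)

(D)

The general trend: first ionisation energy increases across a period and decreases down a group.
(A) Be (period 2, group 2) vs Ba (period 6, group 2): the stated order agrees with the simple trend.
(B) He (period 1, group 18) vs Pb (period 6, group 14): the stated order agrees with the simple trend.
(C) Ne (period 2, group 18) vs Ga (period 4, group 13): the stated order agrees with the simple trend.
(D) P (period 3, group 15) vs S (period 3, group 16): the stated order contradicts the simple trend.
The exception is (D): S (3p⁴) ionizes more easily than half-filled P (3p³) because the paired 3p electron in S is pushed out by e⁻–e⁻ repulsion.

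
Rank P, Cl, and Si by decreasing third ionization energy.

The third ionization energy removes an electron from the +2 ion. For each element: P²⁺ still has 3 valence electrons; Cl²⁺ still has 5 valence electrons; Si²⁺ still has 2 valence electrons.
All are still removing valence electrons, so compare the +2 ions as you would atoms: IE_3 generally rises across a period (higher Z_eff) and falls down a group (larger shell), subject to the usual subshell exceptions.
Valence configurations: P²⁺ [Ne]3s²3p¹, Cl²⁺ [Ne]3s²3p³, Si²⁺ [Ne]3s².
P²⁺ loses a lone 3p electron whereas Si²⁺ must break into a filled 3s² pair, so IE_3(Si) > IE_3(P) even though P has the higher nuclear charge.
Approximate IE_3 values (kJ/mol): P 2914, Cl 3822, Si 3232.
Hence IE_3: P < Si < Cl.

Cl, Si, P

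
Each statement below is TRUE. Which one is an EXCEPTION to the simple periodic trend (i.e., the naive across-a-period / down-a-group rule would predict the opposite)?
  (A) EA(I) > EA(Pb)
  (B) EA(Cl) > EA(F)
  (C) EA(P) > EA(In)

(B)

The general trend: electron affinity increases across a period and decreases down a group.
(A) I (period 5, group 17) vs Pb (period 6, group 14): the stated order agrees with the simple trend.
(B) Cl (period 3, group 17) vs F (period 2, group 17): the stated order contradicts the simple trend.
(C) P (period 3, group 15) vs In (period 5, group 13): the stated order agrees with the simple trend.
The exception is (B): F's small 2p subshell makes the incoming electron feel strong e⁻–e⁻ repulsion, so Cl actually releases more energy on gaining an electron.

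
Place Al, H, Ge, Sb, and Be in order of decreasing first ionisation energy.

H is in period 1, group 1; Be is in period 2, group 2; Al is in period 3, group 13; Ge is in period 4, group 14; Sb is in period 5, group 15.
First ionization energy rises across a period (greater Z_eff holds electrons more tightly) and falls down a group (valence electrons are farther from the nucleus).
A diagonal step moves right (one effect) and down (the opposite effect) at once.
Ge > Al: the two effects oppose for this pair; the across-period effect wins (762 vs 578 kJ/mol).
Sb > Ge: period and group pull opposite ways; the across-period shift dominates (831 vs 762 kJ/mol).
Be > Sb: the two effects oppose for this pair; the down-group effect wins (900 vs 831 kJ/mol).
H > Be: period and group pull opposite ways; the down-group shift dominates (1312 vs 900 kJ/mol).
Tabulated first ionization energy (kJ/mol): H 1312, Be 900, Al 578, Ge 762, Sb 831.
So from highest to lowest: H > Be > Sb > Ge > Al.

H, Be, Sb, Ge, Al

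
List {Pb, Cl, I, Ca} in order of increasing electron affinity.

Cl is in period 3, group 17; Ca is in period 4, group 2; I is in period 5, group 17; Pb is in period 6, group 14.
Atoms with high Z_eff and room in the valence shell (especially the halogens) have the most exothermic electron affinities.
Neither a single period nor a single group — weigh both effects.
Pb > Ca: period and group pull opposite ways; the across-period shift dominates (35 vs 2 kJ/mol).
I > Pb: relative to Pb, both the across-period and down-group shifts push I's electron affinity up.
Cl > I: they share group 17; the group trend gives Cl the larger value.
For reference (kJ/mol): Cl 349, Ca 2, I 295, Pb 35.
So from lowest to highest: Ca < Pb < I < Cl.

Ca, Pb, I, Cl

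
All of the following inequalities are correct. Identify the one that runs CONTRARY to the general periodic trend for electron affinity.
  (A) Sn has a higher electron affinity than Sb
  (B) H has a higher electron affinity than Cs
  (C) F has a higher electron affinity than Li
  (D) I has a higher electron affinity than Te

The general trend: electron affinity increases across a period and decreases down a group.
(A) Sn (period 5, group 14) vs Sb (period 5, group 15): the stated order contradicts the simple trend.
(B) H (period 1, group 1) vs Cs (period 6, group 1): the stated order agrees with the simple trend.
(C) F (period 2, group 17) vs Li (period 2, group 1): the stated order agrees with the simple trend.
(D) I (period 5, group 17) vs Te (period 5, group 16): the stated order agrees with the simple trend.
The exception is (A): adding an electron to Sb's half-filled 5p³ is unfavourable, so Sn has the more exothermic EA.

(A)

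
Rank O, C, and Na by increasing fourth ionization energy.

C, O, Na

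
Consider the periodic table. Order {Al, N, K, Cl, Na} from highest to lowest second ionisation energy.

Na > K > N > Cl > Al

After 1 electron has been removed, what remains? Al⁺ still has 2 valence electrons; N⁺ still has 4 valence electrons; K⁺ is the bare [Ar] core; Cl⁺ still has 6 valence electrons; Na⁺ is the bare [Ne] core.
Pulling an electron out of a noble-gas core costs far more than removing a remaining valence electron, so K and Na sit at the high end of IE_2.
Valence configurations: Al⁺ [Ne]3s², N⁺ [He]2s²2p², Cl⁺ [Ne]3s²3p⁴.
Approximate IE_2 values (kJ/mol): Al 1817, N 2856, K 3052, Cl 2298, Na 4562.
So the second ionization energies run Al < Cl < N < K < Na.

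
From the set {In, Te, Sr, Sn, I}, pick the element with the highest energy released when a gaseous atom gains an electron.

I

Sr is in period 5, group 2; In is in period 5, group 13; Sn is in period 5, group 14; Te is in period 5, group 16; I is in period 5, group 17.
Electron affinity generally becomes more exothermic across a period toward the halogens and less exothermic down a group.
All lie in period 5, so electron affinity increases left to right.
The highest energy released when a gaseous atom gains an electron among these belongs to I.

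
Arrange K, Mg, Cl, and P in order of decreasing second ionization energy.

The second ionization energy removes an electron from the +1 ion. For each element: K⁺ is the bare [Ar] core; Mg⁺ still has 1 valence electron; Cl⁺ still has 6 valence electrons; P⁺ still has 4 valence electrons.
Core electrons are held far more tightly than valence electrons, so K tops the IE_2 order.
Valence configurations: Mg⁺ [Ne]3s¹, Cl⁺ [Ne]3s²3p⁴, P⁺ [Ne]3s²3p².
The numbers (kJ/mol): K 3052, Mg 1451, Cl 2298, P 1907.
Hence IE_2: Mg < P < Cl < K.

K > Cl > P > Mg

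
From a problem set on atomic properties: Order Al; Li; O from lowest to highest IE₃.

The third ionization energy removes an electron from the +2 ion. For each element: Al²⁺ still has 1 valence electron; Li²⁺ is already 1 electron into the core; O²⁺ still has 4 valence electrons.
Breaking into a closed-shell core is much more expensive than removing a leftover valence electron — Li has the largest IE_3 here.
Valence configurations: Al²⁺ [Ne]3s¹, O²⁺ [He]2s²2p².
Approximate IE_3 values (kJ/mol): Al 2745, Li 11815, O 5300.
Putting it together, IE_3: Al < O < Li.

Al < O < Li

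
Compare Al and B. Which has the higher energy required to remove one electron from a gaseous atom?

B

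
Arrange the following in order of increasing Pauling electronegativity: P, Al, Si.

Al is in period 3, group 13; Si is in period 3, group 14; P is in period 3, group 15.
Smaller atoms with higher effective nuclear charge are more electronegative.
All lie in period 3, so electronegativity increases left to right.
So from lowest to highest: Al < Si < P.

Al < Si < P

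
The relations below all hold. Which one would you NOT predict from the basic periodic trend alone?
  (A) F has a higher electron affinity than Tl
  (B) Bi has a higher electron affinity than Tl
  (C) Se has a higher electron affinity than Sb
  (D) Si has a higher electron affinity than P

(D)

The general trend: electron affinity increases across a period and decreases down a group.
(A) F (period 2, group 17) vs Tl (period 6, group 13): the stated order agrees with the simple trend.
(B) Bi (period 6, group 15) vs Tl (period 6, group 13): the stated order agrees with the simple trend.
(C) Se (period 4, group 16) vs Sb (period 5, group 15): the stated order agrees with the simple trend.
(D) Si (period 3, group 14) vs P (period 3, group 15): the stated order contradicts the simple trend.
The exception is (D): adding an electron to P's half-filled 3p³ is unfavourable, so Si (3p²) has the more exothermic EA.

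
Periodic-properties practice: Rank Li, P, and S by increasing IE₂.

P < S < Li

IE_2 is the cost of taking one more electron from the +1 cation: Li⁺ is the bare [He] core; P⁺ still has 4 valence electrons; S⁺ still has 5 valence electrons.
Core electrons are held far more tightly than valence electrons, so Li tops the IE_2 order.
Valence configurations: P⁺ [Ne]3s²3p², S⁺ [Ne]3s²3p³.
The numbers (kJ/mol): Li 7298, P 1907, S 2252.
Hence IE_2: P < S < Li.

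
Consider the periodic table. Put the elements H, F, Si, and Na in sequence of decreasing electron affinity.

F > Si > H > Na

H is in period 1, group 1; F is in period 2, group 17; Na is in period 3, group 1; Si is in period 3, group 14.
Adding an electron releases more energy for atoms nearer the top right (short of the noble gases).
These span different periods and groups, so the two trends combine.
H > Na: they share group 1; the group trend gives H the larger value.
Si > H: the two effects oppose for this pair; the across-period effect wins (134 vs 73 kJ/mol).
F > Si: relative to Si, both the across-period and down-group shifts push F's electron affinity up.
Tabulated electron affinity (kJ/mol): H 73, F 328, Na 53, Si 134.
So from highest to lowest: F > Si > H > Na.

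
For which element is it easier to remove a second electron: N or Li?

N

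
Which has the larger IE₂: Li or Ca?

Li

After 1 electron has been removed, what remains? Li⁺ is the bare [He] core; Ca⁺ still has 1 valence electron.
Core electrons are held far more tightly than valence electrons, so Li tops the IE_2 order.
The numbers (kJ/mol): Li 7298, Ca 1145.
So the second ionization energies run Ca < Li.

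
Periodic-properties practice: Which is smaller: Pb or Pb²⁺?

Forming Pb²⁺ removes 2 electrons from Pb. Fewer electrons for the same nuclear charge means less shielding and a higher Z_eff on the remaining electrons.
A cation is smaller than its parent atom: Pb²⁺ < Pb.

Pb²⁺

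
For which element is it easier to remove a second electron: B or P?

P

Consider each +1 ion: B⁺ still has 2 valence electrons; P⁺ still has 4 valence electrons.
All are still removing valence electrons, so compare the +1 ions as you would atoms: IE_2 generally rises across a period (higher Z_eff) and falls down a group (larger shell), subject to the usual subshell exceptions.
Valence configurations: B⁺ [He]2s², P⁺ [Ne]3s²3p².
Tabulated IE_2 (kJ/mol): B 2427, P 1907.
Putting it together, IE_2: P < B.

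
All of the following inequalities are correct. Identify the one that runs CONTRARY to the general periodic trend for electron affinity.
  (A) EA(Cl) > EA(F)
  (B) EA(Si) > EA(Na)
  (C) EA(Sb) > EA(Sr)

(A)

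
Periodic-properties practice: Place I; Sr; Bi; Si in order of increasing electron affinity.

Sr, Bi, Si, I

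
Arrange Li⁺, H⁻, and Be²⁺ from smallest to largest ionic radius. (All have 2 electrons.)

Be²⁺, Li⁺, H⁻

All of these have 2 electrons, so size is governed by nuclear charge alone: the more protons, the stronger the pull on the same electron cloud, and the smaller the ion.
Nuclear charges: Be²⁺ (Z=4), Li⁺ (Z=3), H⁻ (Z=1).
Smallest to largest: Be²⁺ < Li⁺ < H⁻.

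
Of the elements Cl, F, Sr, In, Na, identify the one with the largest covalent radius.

F is in period 2, group 17; Na is in period 3, group 1; Cl is in period 3, group 17; Sr is in period 5, group 2; In is in period 5, group 13.
Radius decreases left→right (rising Z_eff, same n) and increases top→bottom (higher n).
These span different periods and groups, so the two trends combine.
Cl > F: they share group 17; the group trend gives Cl the larger value.
In > Cl: relative to Cl, both the across-period and down-group shifts push In's atomic radius up.
Na > In: the two effects oppose for this pair; the across-period effect wins (155 vs 142 pm).
Sr > Na: the two effects oppose for this pair; the down-group effect wins (185 vs 155 pm).
For reference (pm): F 64, Na 155, Cl 99, Sr 185, In 142.
The largest covalent radius among these belongs to Sr.

Sr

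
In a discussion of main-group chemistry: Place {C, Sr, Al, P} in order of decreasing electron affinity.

C > P > Al > Sr

Atoms with high Z_eff and room in the valence shell (especially the halogens) have the most exothermic electron affinities.
These span different periods and groups, so the two trends combine.
Al > Sr: relative to Sr, both the across-period and down-group shifts push Al's electron affinity up.
P > Al: P lies to the right of Al in period 3, so the across-period effect alone puts P higher.
C > P: period and group pull opposite ways; the down-group shift dominates (122 vs 72 kJ/mol).
For reference (kJ/mol): C 122, Al 42, P 72, Sr 5.
So from highest to lowest: C > P > Al > Sr.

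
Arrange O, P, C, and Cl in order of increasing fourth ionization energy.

P < Cl < C < O

Consider each +3 ion: O³⁺ still has 3 valence electrons; P³⁺ still has 2 valence electrons; C³⁺ still has 1 valence electron; Cl³⁺ still has 4 valence electrons.
All are still removing valence electrons, so compare the +3 ions as you would atoms: IE_4 generally rises across a period (higher Z_eff) and falls down a group (larger shell), subject to the usual subshell exceptions.
Valence configurations: O³⁺ [He]2s²2p¹, P³⁺ [Ne]3s², C³⁺ [He]2s¹, Cl³⁺ [Ne]3s²3p².
Approximate IE_4 values (kJ/mol): O 7469, P 4964, C 6223, Cl 5159.
So the fourth ionization energies run P < Cl < C < O.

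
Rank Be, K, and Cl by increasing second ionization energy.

The second ionization energy removes an electron from the +1 ion. For each element: Be⁺ still has 1 valence electron; K⁺ is the bare [Ar] core; Cl⁺ still has 6 valence electrons.
Pulling an electron out of a noble-gas core costs far more than removing a remaining valence electron, so K sits at the high end of IE_2.
Valence configurations: Be⁺ [He]2s¹, Cl⁺ [Ne]3s²3p⁴.
Tabulated IE_2 (kJ/mol): Be 1757, K 3052, Cl 2298.
Hence IE_2: Be < Cl < K.

Be, Cl, K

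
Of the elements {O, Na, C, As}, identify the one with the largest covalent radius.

C is in period 2, group 14; O is in period 2, group 16; Na is in period 3, group 1; As is in period 4, group 15.
Moving right in a period, electrons are added to the same shell under a stronger nuclear pull, so atoms get smaller; moving down, a new shell is opened and atoms get larger.
These span different periods and groups, so the two trends combine.
C > O: both are in period 2; the period trend gives C the larger value.
As > C: the two effects oppose for this pair; the down-group effect wins (121 vs 75 pm).
Na > As: the two effects oppose for this pair; the across-period effect wins (155 vs 121 pm).
For reference (pm): C 75, O 63, Na 155, As 121.
The largest covalent radius among these belongs to Na.

Na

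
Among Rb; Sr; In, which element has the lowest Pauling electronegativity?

Rb is in period 5, group 1; Sr is in period 5, group 2; In is in period 5, group 13.
EN rises left→right (higher Z_eff, smaller atoms) and falls top→bottom (larger, more shielded atoms).
All lie in period 5, so electronegativity increases left to right.
The lowest Pauling electronegativity among these belongs to Rb.

Rb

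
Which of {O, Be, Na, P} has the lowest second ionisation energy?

Be

IE_2 is the cost of taking one more electron from the +1 cation: O⁺ still has 5 valence electrons; Be⁺ still has 1 valence electron; Na⁺ is the bare [Ne] core; P⁺ still has 4 valence electrons.
Pulling an electron out of a noble-gas core costs far more than removing a remaining valence electron, so Na sits at the high end of IE_2.
Valence configurations: O⁺ [He]2s²2p³, Be⁺ [He]2s¹, P⁺ [Ne]3s²3p².
The numbers (kJ/mol): O 3388, Be 1757, Na 4562, P 1907.
Hence IE_2: Be < P < O < Na.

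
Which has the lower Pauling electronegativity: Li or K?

K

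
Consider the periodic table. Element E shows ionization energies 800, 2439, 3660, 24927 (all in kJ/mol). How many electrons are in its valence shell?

3

Look for the largest jump between consecutive ionization energies: IE4/IE3 ≈ 6.8, far larger than any earlier ratio.
That jump marks the point where a core electron is being removed. So the atom has 3 valence electrons.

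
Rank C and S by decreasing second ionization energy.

C, S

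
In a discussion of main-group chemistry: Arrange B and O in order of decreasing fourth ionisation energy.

B > O

IE_4 is the cost of taking one more electron from the +3 cation: B³⁺ is the bare [He] core; O³⁺ still has 3 valence electrons.
Core electrons are held far more tightly than valence electrons, so B tops the IE_4 order.
Approximate IE_4 values (kJ/mol): B 25026, O 7469.
Overall IE_4 order: O < B.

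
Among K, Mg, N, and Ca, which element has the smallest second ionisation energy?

Ca

After 1 electron has been removed, what remains? K⁺ is the bare [Ar] core; Mg⁺ still has 1 valence electron; N⁺ still has 4 valence electrons; Ca⁺ still has 1 valence electron.
Pulling an electron out of a noble-gas core costs far more than removing a remaining valence electron, so K sits at the high end of IE_2.
Valence configurations: Mg⁺ [Ne]3s¹, N⁺ [He]2s²2p², Ca⁺ [Ar]4s¹.
Approximate IE_2 values (kJ/mol): K 3052, Mg 1451, N 2856, Ca 1145.
Putting it together, IE_2: Ca < Mg < N < K.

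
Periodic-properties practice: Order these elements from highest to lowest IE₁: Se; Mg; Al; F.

F > Se > Mg > Al

F is in period 2, group 17; Mg is in period 3, group 2; Al is in period 3, group 13; Se is in period 4, group 16.
Across a period the outer electron is held more tightly (higher IE₁); down a group it sits in a higher shell, more shielded, and comes off more easily.
Here both period and group differ, so the two effects have to be weighed against each other.
Mg > Al: this pair runs against the simple trend — see the exception note.
Se > Mg: period and group pull opposite ways; the across-period shift dominates (941 vs 738 kJ/mol).
F > Se: relative to Se, both the across-period and down-group shifts push F's first ionization energy up.
Note the exception: Mg has a higher first ionization energy than Al, contrary to the simple trend — Al's single 3p electron is easier to remove than one from Mg's filled 3s².
For reference (kJ/mol): F 1681, Mg 738, Al 578, Se 941.
So from highest to lowest: F > Se > Mg > Al.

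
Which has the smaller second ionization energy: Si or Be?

Si

Consider each +1 ion: Si⁺ still has 3 valence electrons; Be⁺ still has 1 valence electron.
All are still removing valence electrons, so compare the +1 ions as you would atoms: IE_2 generally rises across a period (higher Z_eff) and falls down a group (larger shell), subject to the usual subshell exceptions.
Valence configurations: Si⁺ [Ne]3s²3p¹, Be⁺ [He]2s¹.
Approximate IE_2 values (kJ/mol): Si 1577, Be 1757.
So the second ionization energies run Si < Be.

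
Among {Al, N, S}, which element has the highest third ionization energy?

N

Consider each +2 ion: Al²⁺ still has 1 valence electron; N²⁺ still has 3 valence electrons; S²⁺ still has 4 valence electrons.
All are still removing valence electrons, so compare the +2 ions as you would atoms: IE_3 generally rises across a period (higher Z_eff) and falls down a group (larger shell), subject to the usual subshell exceptions.
Valence configurations: Al²⁺ [Ne]3s¹, N²⁺ [He]2s²2p¹, S²⁺ [Ne]3s²3p².
Approximate IE_3 values (kJ/mol): Al 2745, N 4578, S 3357.
Putting it together, IE_3: Al < S < N.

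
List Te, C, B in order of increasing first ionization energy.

B is in period 2, group 13; C is in period 2, group 14; Te is in period 5, group 16.
First ionization energy rises across a period (greater Z_eff holds electrons more tightly) and falls down a group (valence electrons are farther from the nucleus).
Neither a single period nor a single group — weigh both effects.
Te > B: period and group pull opposite ways; the across-period shift dominates (869 vs 801 kJ/mol).
C > Te: the two effects oppose for this pair; the down-group effect wins (1086 vs 869 kJ/mol).
For reference (kJ/mol): B 801, C 1086, Te 869.
So from lowest to highest: B < Te < C.

B, Te, C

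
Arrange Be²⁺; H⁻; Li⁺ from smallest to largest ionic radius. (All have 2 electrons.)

All of these have 2 electrons, so size is governed by nuclear charge alone: the more protons, the stronger the pull on the same electron cloud, and the smaller the ion.
Nuclear charges: Be²⁺ (Z=4), Li⁺ (Z=3), H⁻ (Z=1).
Smallest to largest: Be²⁺ < Li⁺ < H⁻.

Be²⁺, Li⁺, H⁻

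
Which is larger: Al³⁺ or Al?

Al

Forming Al³⁺ removes 3 electrons from Al. Fewer electrons for the same nuclear charge means less shielding and a higher Z_eff on the remaining electrons, and for main-group metals the entire outer shell is lost.
A cation is smaller than its parent atom: Al³⁺ < Al.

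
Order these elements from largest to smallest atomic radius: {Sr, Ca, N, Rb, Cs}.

N is in period 2, group 15; Ca is in period 4, group 2; Rb is in period 5, group 1; Sr is in period 5, group 2; Cs is in period 6, group 1.
Across a period the added protons contract the valence shell; down a group each new principal shell makes the atom larger.
These span different periods and groups, so the two trends combine.
Ca > N: both effects reinforce here, so Ca is clearly the larger of the two.
Sr > Ca: Sr sits below Ca in group 2, so the down-group effect alone puts Sr larger.
Rb > Sr: both are in period 5; the period trend gives Rb the larger value.
Cs > Rb: they share group 1; the group trend gives Cs the larger value.
For reference (pm): N 71, Ca 171, Rb 210, Sr 185, Cs 232.
So from largest to smallest: Cs > Rb > Sr > Ca > N.

Cs > Rb > Sr > Ca > N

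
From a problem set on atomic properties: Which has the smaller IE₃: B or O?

B

The third ionization energy removes an electron from the +2 ion. For each element: B²⁺ still has 1 valence electron; O²⁺ still has 4 valence electrons.
All are still removing valence electrons, so compare the +2 ions as you would atoms: IE_3 generally rises across a period (higher Z_eff) and falls down a group (larger shell), subject to the usual subshell exceptions.
Valence configurations: B²⁺ [He]2s¹, O²⁺ [He]2s²2p².
Approximate IE_3 values (kJ/mol): B 3660, O 5300.
Hence IE_3: B < O.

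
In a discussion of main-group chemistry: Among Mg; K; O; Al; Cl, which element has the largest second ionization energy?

O

After 1 electron has been removed, what remains? Mg⁺ still has 1 valence electron; K⁺ is the bare [Ar] core; O⁺ still has 5 valence electrons; Al⁺ still has 2 valence electrons; Cl⁺ still has 6 valence electrons.
Usually core removal costs more than valence removal, but here the competition is close: a tightly held n=2 valence electron can cost more to remove than an n=3 core electron, so the actual values have to decide it.
Valence configurations: Mg⁺ [Ne]3s¹, O⁺ [He]2s²2p³, Al⁺ [Ne]3s², Cl⁺ [Ne]3s²3p⁴.
Tabulated IE_2 (kJ/mol): Mg 1451, K 3052, O 3388, Al 1817, Cl 2298.
Overall IE_2 order: Mg < Al < Cl < K < O.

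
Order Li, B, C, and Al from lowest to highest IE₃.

After 2 electrons have been removed, what remains? Li²⁺ is already 1 electron into the core; B²⁺ still has 1 valence electron; C²⁺ still has 2 valence electrons; Al²⁺ still has 1 valence electron.
Core electrons are held far more tightly than valence electrons, so Li tops the IE_3 order.
Valence configurations: B²⁺ [He]2s¹, C²⁺ [He]2s², Al²⁺ [Ne]3s¹.
Approximate IE_3 values (kJ/mol): Li 11815, B 3660, C 4620, Al 2745.
Hence IE_3: Al < B < C < Li.

Al, B, C, Li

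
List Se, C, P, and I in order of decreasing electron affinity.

EA tends to increase across a period and decrease down a group, though the pattern is less regular than for IE or radius.
A diagonal step moves right (one effect) and down (the opposite effect) at once.
C > P: period and group pull opposite ways; the down-group shift dominates (122 vs 72 kJ/mol).
Se > C: period and group pull opposite ways; the across-period shift dominates (195 vs 122 kJ/mol).
I > Se: the two effects oppose for this pair; the across-period effect wins (295 vs 195 kJ/mol).
Tabulated electron affinity (kJ/mol): C 122, P 72, Se 195, I 295.
So from highest to lowest: I > Se > C > P.

I > Se > C > P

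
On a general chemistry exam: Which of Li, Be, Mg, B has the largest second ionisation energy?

Li

The second ionization energy removes an electron from the +1 ion. For each element: Li⁺ is the bare [He] core; Be⁺ still has 1 valence electron; Mg⁺ still has 1 valence electron; B⁺ still has 2 valence electrons.
Core electrons are held far more tightly than valence electrons, so Li tops the IE_2 order.
Valence configurations: Be⁺ [He]2s¹, Mg⁺ [Ne]3s¹, B⁺ [He]2s².
Tabulated IE_2 (kJ/mol): Li 7298, Be 1757, Mg 1451, B 2427.
Hence IE_2: Mg < Be < B < Li.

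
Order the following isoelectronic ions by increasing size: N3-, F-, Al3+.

All of these have 10 electrons, so size is governed by nuclear charge alone: the more protons, the stronger the pull on the same electron cloud, and the smaller the ion.
Nuclear charges: Al3+ (Z=13), F- (Z=9), N3- (Z=7).
Smallest to largest: Al3+ < F- < N3-.

Al3+, F-, N3-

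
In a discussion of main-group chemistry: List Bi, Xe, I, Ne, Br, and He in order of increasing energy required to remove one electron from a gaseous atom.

He is in period 1, group 18; Ne is in period 2, group 18; Br is in period 4, group 17; I is in period 5, group 17; Xe is in period 5, group 18; Bi is in period 6, group 15.
Removing the outermost electron gets harder across a period and easier down a group.
Here both period and group differ, so the two effects have to be weighed against each other.
I > Bi: relative to Bi, both the across-period and down-group shifts push I's first ionization energy up.
Br > I: Br sits above I in group 17, so the down-group effect alone puts Br higher.
Xe > Br: the two effects oppose for this pair; the across-period effect wins (1170 vs 1140 kJ/mol).
Ne > Xe: they share group 18; the group trend gives Ne the larger value.
He > Ne: they share group 18; the group trend gives He the larger value.
Tabulated first ionization energy (kJ/mol): He 2372, Ne 2081, Br 1140, I 1008, Xe 1170, Bi 703.
So from lowest to highest: Bi < I < Br < Xe < Ne < He.

Bi < I < Br < Xe < Ne < He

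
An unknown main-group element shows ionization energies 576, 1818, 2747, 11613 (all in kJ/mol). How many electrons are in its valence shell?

Look for the largest jump between consecutive ionization energies: IE4/IE3 ≈ 4.2, far larger than any earlier ratio.
That jump marks the point where a core electron is being removed. So the atom has 3 valence electrons.

3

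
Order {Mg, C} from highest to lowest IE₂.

The second ionization energy removes an electron from the +1 ion. For each element: Mg⁺ still has 1 valence electron; C⁺ still has 3 valence electrons.
All are still removing valence electrons, so compare the +1 ions as you would atoms: IE_2 generally rises across a period (higher Z_eff) and falls down a group (larger shell), subject to the usual subshell exceptions.
Valence configurations: Mg⁺ [Ne]3s¹, C⁺ [He]2s²2p¹.
Tabulated IE_2 (kJ/mol): Mg 1451, C 2353.
So the second ionization energies run Mg < C.

C, Mg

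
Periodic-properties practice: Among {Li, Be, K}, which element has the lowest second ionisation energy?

After 1 electron has been removed, what remains? Li⁺ is the bare [He] core; Be⁺ still has 1 valence electron; K⁺ is the bare [Ar] core.
Core electrons are held far more tightly than valence electrons, so K and Li top the IE_2 order.
Tabulated IE_2 (kJ/mol): Li 7298, Be 1757, K 3052.
Overall IE_2 order: Be < K < Li.

Be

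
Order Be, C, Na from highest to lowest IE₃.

Consider each +2 ion: Be²⁺ is the bare [He] core; C²⁺ still has 2 valence electrons; Na²⁺ is already 1 electron into the core.
Breaking into a closed-shell core is much more expensive than removing a leftover valence electron — Na and Be have the largest IE_3 here.
Tabulated IE_3 (kJ/mol): Be 14849, C 4620, Na 6910.
Overall IE_3 order: C < Na < Be.

Be > Na > C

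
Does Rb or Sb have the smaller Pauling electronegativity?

Rb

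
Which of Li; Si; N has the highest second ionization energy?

Li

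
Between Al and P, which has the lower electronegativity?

Al is in period 3, group 13; P is in period 3, group 15.
EN rises left→right (higher Z_eff, smaller atoms) and falls top→bottom (larger, more shielded atoms).
All lie in period 3, so electronegativity increases left to right.
So Al has the lower electronegativity (Al < P).

Al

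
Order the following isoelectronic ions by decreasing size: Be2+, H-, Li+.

All of these have 2 electrons, so size is governed by nuclear charge alone: the more protons, the stronger the pull on the same electron cloud, and the smaller the ion.
Nuclear charges: Be2+ (Z=4), Li+ (Z=3), H- (Z=1).
Largest to smallest: H- > Li+ > Be2+.

H-, Li+, Be2+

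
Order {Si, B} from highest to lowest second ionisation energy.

The second ionization energy removes an electron from the +1 ion. For each element: Si⁺ still has 3 valence electrons; B⁺ still has 2 valence electrons.
All are still removing valence electrons, so compare the +1 ions as you would atoms: IE_2 generally rises across a period (higher Z_eff) and falls down a group (larger shell), subject to the usual subshell exceptions.
Valence configurations: Si⁺ [Ne]3s²3p¹, B⁺ [He]2s².
Tabulated IE_2 (kJ/mol): Si 1577, B 2427.
Hence IE_2: Si < B.

B > Si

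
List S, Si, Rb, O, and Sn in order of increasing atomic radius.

O < S < Si < Sn < Rb

O is in period 2, group 16; Si is in period 3, group 14; S is in period 3, group 16; Rb is in period 5, group 1; Sn is in period 5, group 14.
Radius decreases left→right (rising Z_eff, same n) and increases top→bottom (higher n).
Neither a single period nor a single group — weigh both effects.
S > O: S sits below O in group 16, so the down-group effect alone puts S larger.
Si > S: both are in period 3; the period trend gives Si the larger value.
Sn > Si: they share group 14; the group trend gives Sn the larger value.
Rb > Sn: both are in period 5; the period trend gives Rb the larger value.
Approximate values (pm): O 63, Si 116, S 103, Rb 210, Sn 140.
So from smallest to largest: O < S < Si < Sn < Rb.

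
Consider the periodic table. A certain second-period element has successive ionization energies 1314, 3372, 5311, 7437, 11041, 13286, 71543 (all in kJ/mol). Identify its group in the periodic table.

Look for the largest jump between consecutive ionization energies: IE7/IE6 ≈ 5.4, far larger than any earlier ratio.
That jump marks the point where a core electron is being removed. So the atom has 6 valence electrons.
A main-group element with 6 valence electrons is in group 16.

Group 16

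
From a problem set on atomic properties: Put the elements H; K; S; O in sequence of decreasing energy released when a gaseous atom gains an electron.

S > O > H > K

Atoms with high Z_eff and room in the valence shell (especially the halogens) have the most exothermic electron affinities.
These span different periods and groups, so the two trends combine.
H > K: H sits above K in group 1, so the down-group effect alone puts H higher.
O > H: the two effects oppose for this pair; the across-period effect wins (141 vs 73 kJ/mol).
S > O: this pair runs against the simple trend — see the exception note.
Note the exception: S has a higher electron affinity than O, contrary to the simple trend — the compact 2p subshell of O repels the added electron more than S's larger 3p does.
Tabulated electron affinity (kJ/mol): H 73, O 141, S 200, K 48.
So from highest to lowest: S > O > H > K.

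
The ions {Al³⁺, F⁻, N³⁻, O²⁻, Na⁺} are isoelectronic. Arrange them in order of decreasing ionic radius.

N³⁻, O²⁻, F⁻, Na⁺, Al³⁺

All of these have 10 electrons, so size is governed by nuclear charge alone: the more protons, the stronger the pull on the same electron cloud, and the smaller the ion.
Nuclear charges: Al³⁺ (Z=13), Na⁺ (Z=11), F⁻ (Z=9), O²⁻ (Z=8), N³⁻ (Z=7).
Largest to smallest: N³⁻ > O²⁻ > F⁻ > Na⁺ > Al³⁺.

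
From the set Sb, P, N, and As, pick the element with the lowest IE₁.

Sb

N is in period 2, group 15; P is in period 3, group 15; As is in period 4, group 15; Sb is in period 5, group 15.
First ionization energy rises across a period (greater Z_eff holds electrons more tightly) and falls down a group (valence electrons are farther from the nucleus).
All are in group 15, so first ionization energy increases up the group.
The lowest IE₁ among these belongs to Sb.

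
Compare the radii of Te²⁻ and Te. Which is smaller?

Te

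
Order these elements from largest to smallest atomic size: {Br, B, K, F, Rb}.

Rb > K > Br > B > F

B is in period 2, group 13; F is in period 2, group 17; K is in period 4, group 1; Br is in period 4, group 17; Rb is in period 5, group 1.
Across a period the added protons contract the valence shell; down a group each new principal shell makes the atom larger.
These span different periods and groups, so the two trends combine.
B > F: both are in period 2; the period trend gives B the larger value.
Br > B: the two effects oppose for this pair; the down-group effect wins (114 vs 85 pm).
K > Br: both are in period 4; the period trend gives K the larger value.
Rb > K: they share group 1; the group trend gives Rb the larger value.
Tabulated atomic radius (pm): B 85, F 64, K 196, Br 114, Rb 210.
So from largest to smallest: Rb > K > Br > B > F.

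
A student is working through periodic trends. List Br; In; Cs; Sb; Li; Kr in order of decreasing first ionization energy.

IE₁ increases left→right with effective nuclear charge and decreases top→bottom as the valence shell moves farther out.
Neither a single period nor a single group — weigh both effects.
Li > Cs: Li sits above Cs in group 1, so the down-group effect alone puts Li higher.
In > Li: the two effects oppose for this pair; the across-period effect wins (558 vs 520 kJ/mol).
Sb > In: Sb lies to the right of In in period 5, so the across-period effect alone puts Sb higher.
Br > Sb: both effects reinforce here, so Br is clearly the higher of the two.
Kr > Br: both are in period 4; the period trend gives Kr the larger value.
For reference (kJ/mol): Li 520, Br 1140, Kr 1351, In 558, Sb 831, Cs 376.
So from highest to lowest: Kr > Br > Sb > In > Li > Cs.

Kr > Br > Sb > In > Li > Cs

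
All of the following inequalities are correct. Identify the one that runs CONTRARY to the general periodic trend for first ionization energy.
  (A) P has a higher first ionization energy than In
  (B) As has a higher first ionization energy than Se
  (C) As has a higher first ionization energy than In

(B)

The general trend: first ionization energy increases across a period and decreases down a group.
(A) P (period 3, group 15) vs In (period 5, group 13): the stated order agrees with the simple trend.
(B) As (period 4, group 15) vs Se (period 4, group 16): the stated order contradicts the simple trend.
(C) As (period 4, group 15) vs In (period 5, group 13): the stated order agrees with the simple trend.
The exception is (B): Se (4p⁴) ionizes more easily than half-filled As (4p³).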